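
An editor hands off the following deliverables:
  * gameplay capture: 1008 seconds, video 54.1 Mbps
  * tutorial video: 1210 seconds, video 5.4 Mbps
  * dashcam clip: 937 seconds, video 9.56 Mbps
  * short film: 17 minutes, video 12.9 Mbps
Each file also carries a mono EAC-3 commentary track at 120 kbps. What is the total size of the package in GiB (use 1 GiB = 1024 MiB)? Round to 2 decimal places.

9.74 GiB

Audio: 120 kbps = 0.120 Mbps.
gameplay capture: 54.220 Mbps × 1008 s = 54653.8 Mb
tutorial video: 5.520 Mbps × 1210 s = 6679.2 Mb
dashcam clip: 9.680 Mbps × 937 s = 9070.2 Mb
short film: 13.020 Mbps × 1020 s = 13280.4 Mb
Total: 83683.5 Mb = 10460.4 MB.
= 9.742 GiB.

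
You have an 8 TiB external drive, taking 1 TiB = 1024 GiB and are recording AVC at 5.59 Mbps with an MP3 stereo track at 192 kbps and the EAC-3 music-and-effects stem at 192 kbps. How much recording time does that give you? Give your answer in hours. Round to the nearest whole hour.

Audio total: 192 + 192 = 384 kbps = 0.384 Mbps.
Total bitrate: 5.59 + 0.384 = 5.974 Mbps.
Capacity: 8 TiB = 70,368,744 Mb.
Recording time: 70,368,744 / 5.974 = 11,779,167 s ≈ 3,272 hours.

3272 hours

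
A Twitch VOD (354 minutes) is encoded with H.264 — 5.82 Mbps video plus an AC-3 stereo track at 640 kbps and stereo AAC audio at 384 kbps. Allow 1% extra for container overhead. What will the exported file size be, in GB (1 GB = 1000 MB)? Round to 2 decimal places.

18.35 GB

354 min = 21240 s
Audio total: 640 + 384 = 1024 kbps = 1.024 Mbps.
Total bitrate: 5.82 + 1.024 = 6.844 Mbps.
Stream data: 6.844 Mbps × 21240 s = 145366.6 Mb.
With 1% container overhead: ×1.01.
146,820 Mb ÷ 8 = 18,353 MB → 18.35 GB.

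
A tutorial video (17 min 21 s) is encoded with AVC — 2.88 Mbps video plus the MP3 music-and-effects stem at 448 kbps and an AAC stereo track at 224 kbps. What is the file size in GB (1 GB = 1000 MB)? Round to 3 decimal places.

17 min 21 s = 1041 s
Audio total: 448 + 224 = 672 kbps = 0.672 Mbps.
Total bitrate: 2.88 + 0.672 = 3.552 Mbps.
Stream data: 3.552 Mbps × 1041 s = 3697.6 Mb.
3,698 Mb ÷ 8 = 462.2 MB → 0.4622 GB.

0.462 GB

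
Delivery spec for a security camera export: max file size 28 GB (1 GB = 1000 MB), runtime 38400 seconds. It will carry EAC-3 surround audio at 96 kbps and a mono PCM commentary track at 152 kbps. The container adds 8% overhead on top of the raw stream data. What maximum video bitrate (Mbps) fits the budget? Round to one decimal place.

Budget: 28 GB = 224000.0 Mb.
Stream payload after overhead: 224000.0 / 1.08 = 207407.4 Mb.
Total bitrate budget: 207407.4 Mb / 38400 s = 5.401 Mbps.
Audio total: 96 + 152 = 248 kbps = 0.248 Mbps.
Video: 5.401 − 0.248 = 5.153 Mbps.

5.2 Mbps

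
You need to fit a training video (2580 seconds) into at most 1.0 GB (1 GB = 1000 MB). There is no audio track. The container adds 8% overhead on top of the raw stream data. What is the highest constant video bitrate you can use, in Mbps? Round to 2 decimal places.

Budget: 1.0 GB = 8000.0 Mb.
Stream payload after overhead: 8000.0 / 1.08 = 7407.4 Mb.
Total bitrate budget: 7407.4 Mb / 2580 s = 2.871 Mbps.

2.87 Mbps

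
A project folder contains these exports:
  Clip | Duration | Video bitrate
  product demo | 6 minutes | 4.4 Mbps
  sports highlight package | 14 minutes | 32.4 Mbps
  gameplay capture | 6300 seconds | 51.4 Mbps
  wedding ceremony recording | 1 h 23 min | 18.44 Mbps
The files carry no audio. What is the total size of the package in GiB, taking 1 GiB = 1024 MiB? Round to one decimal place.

product demo: 4.400 Mbps × 360 s = 1584.0 Mb
sports highlight package: 32.400 Mbps × 840 s = 27216.0 Mb
gameplay capture: 51.400 Mbps × 6300 s = 323820.0 Mb
wedding ceremony recording: 18.440 Mbps × 4980 s = 91831.2 Mb
Total: 444451.2 Mb = 55556.4 MB.
= 51.74 GiB.

51.7 GiB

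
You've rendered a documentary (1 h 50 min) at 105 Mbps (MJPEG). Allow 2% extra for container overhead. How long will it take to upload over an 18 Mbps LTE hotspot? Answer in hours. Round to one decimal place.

1 h 50 min = 110 min = 6600 s
File: 105.000 Mbps × 6600 s = 693000.0 Mb.
With 2% container overhead: ×1.02. → 706860.0 Mb.
At 18 Mbps: 706860.0 / 18 = 39270.0 s ≈ 10.9 hours.

10.9 hours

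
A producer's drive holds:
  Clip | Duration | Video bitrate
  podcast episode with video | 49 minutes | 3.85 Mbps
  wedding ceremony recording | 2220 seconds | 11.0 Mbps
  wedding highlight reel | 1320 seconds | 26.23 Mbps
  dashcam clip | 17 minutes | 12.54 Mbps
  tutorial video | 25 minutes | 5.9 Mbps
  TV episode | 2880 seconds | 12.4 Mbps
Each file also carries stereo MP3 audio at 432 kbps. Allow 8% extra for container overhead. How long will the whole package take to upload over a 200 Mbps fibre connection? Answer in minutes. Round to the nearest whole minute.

12 minutes

Audio: 432 kbps = 0.432 Mbps.
podcast episode with video: 4.282 Mbps × 2940 s × 1.08 = 13596.2 Mb
wedding ceremony recording: 11.432 Mbps × 2220 s × 1.08 = 27409.4 Mb
wedding highlight reel: 26.662 Mbps × 1320 s × 1.08 = 38009.3 Mb
dashcam clip: 12.972 Mbps × 1020 s × 1.08 = 14290.0 Mb
tutorial video: 6.332 Mbps × 1500 s × 1.08 = 10257.8 Mb
TV episode: 12.832 Mbps × 2880 s × 1.08 = 39912.7 Mb
Total: 143475.4 Mb = 17934.4 MB.
At 200 Mbps: 143475.4 / 200 = 717 s ≈ 12 minutes.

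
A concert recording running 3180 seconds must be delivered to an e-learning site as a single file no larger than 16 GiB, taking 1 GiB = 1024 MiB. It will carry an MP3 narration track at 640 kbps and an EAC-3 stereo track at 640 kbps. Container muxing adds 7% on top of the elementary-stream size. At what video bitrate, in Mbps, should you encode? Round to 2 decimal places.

Budget: 16 GiB = 137439.0 Mb.
Stream payload after overhead: 137439.0 / 1.07 = 128447.6 Mb.
Total bitrate budget: 128447.6 Mb / 3180 s = 40.392 Mbps.
Audio total: 640 + 640 = 1280 kbps = 1.280 Mbps.
Video: 40.392 − 1.280 = 39.112 Mbps.

39.11 Mbps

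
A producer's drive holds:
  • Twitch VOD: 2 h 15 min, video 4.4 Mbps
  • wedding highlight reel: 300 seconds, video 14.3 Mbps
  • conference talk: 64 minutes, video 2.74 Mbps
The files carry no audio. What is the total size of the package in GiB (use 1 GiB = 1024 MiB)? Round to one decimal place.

Twitch VOD: 4.400 Mbps × 8100 s = 35640.0 Mb
wedding highlight reel: 14.300 Mbps × 300 s = 4290.0 Mb
conference talk: 2.740 Mbps × 3840 s = 10521.6 Mb
Total: 50451.6 Mb = 6306.4 MB.
= 5.873 GiB.

5.9 GiB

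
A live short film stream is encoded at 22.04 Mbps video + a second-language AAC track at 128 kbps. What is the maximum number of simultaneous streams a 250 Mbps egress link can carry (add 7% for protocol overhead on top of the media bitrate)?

10

Audio: 128 kbps = 0.128 Mbps.
Per-viewer media rate: 22.168 Mbps.
On the wire with 7% overhead: 23.720 Mbps.
250 Mbps = 250.0 Mbps; 250.0 / 23.720 = 10.54 → 10 viewers.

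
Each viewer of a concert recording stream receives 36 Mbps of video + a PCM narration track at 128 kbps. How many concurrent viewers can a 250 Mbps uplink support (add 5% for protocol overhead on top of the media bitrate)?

6

Audio: 128 kbps = 0.128 Mbps.
Per-viewer media rate: 36.128 Mbps.
On the wire with 5% overhead: 37.934 Mbps.
250 Mbps = 250.0 Mbps; 250.0 / 37.934 = 6.59 → 6 viewers.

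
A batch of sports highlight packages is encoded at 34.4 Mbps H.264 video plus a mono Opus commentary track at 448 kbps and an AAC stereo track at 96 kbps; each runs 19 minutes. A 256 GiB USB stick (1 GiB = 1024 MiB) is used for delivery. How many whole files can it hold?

19 min = 1140 s
Audio total: 448 + 96 = 544 kbps = 0.544 Mbps.
Total bitrate: 34.944 Mbps.
Per item: 34.944 Mbps × 1140 s = 39,836 Mb = 4,980 MB.
Capacity: 256 GiB = 2,199,023 Mb; 55.20 items → 55 complete.

55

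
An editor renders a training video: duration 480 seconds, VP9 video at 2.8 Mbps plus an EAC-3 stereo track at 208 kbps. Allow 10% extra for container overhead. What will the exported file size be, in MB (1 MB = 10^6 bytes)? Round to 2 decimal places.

Audio: 208 kbps = 0.208 Mbps.
Total bitrate: 2.8 + 0.208 = 3.008 Mbps.
Stream data: 3.008 Mbps × 480 s = 1443.8 Mb.
With 10% container overhead: ×1.10.
1,588 Mb ÷ 8 = 198.5 MB → 198.5 MB.

198.53 MB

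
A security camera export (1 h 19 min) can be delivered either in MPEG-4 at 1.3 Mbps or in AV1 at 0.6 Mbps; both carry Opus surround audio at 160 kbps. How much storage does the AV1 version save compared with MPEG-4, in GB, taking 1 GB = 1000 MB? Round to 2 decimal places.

0.41 GB

1 h 19 min = 79 min = 4740 s
Audio: 160 kbps = 0.160 Mbps.
MPEG-4: 1.460 Mbps × 4740 s = 6920.4 Mb = 0.865 GB.
AV1: 0.760 Mbps × 4740 s = 3602.4 Mb = 0.450 GB.
Saving: 0.865 − 0.450 = 0.415 GB.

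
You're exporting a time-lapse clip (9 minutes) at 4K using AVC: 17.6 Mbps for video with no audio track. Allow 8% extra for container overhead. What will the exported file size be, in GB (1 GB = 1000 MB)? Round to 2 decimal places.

1.28 GB

9 min = 540 s
Total bitrate: 17.6 Mbps.
Stream data: 17.600 Mbps × 540 s = 9504.0 Mb.
With 8% container overhead: ×1.08.
10,264 Mb ÷ 8 = 1,283 MB → 1.283 GB.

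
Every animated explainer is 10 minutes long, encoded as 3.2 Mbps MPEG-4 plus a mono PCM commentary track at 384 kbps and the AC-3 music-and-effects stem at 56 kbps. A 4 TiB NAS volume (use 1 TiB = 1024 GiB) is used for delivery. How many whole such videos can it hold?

16110

10 min = 600 s
Audio total: 384 + 56 = 440 kbps = 0.440 Mbps.
Total bitrate: 3.640 Mbps.
Per item: 3.640 Mbps × 600 s = 2,184 Mb = 273.0 MB.
Capacity: 4 TiB = 35,184,372 Mb; 16110.06 items → 16110 complete.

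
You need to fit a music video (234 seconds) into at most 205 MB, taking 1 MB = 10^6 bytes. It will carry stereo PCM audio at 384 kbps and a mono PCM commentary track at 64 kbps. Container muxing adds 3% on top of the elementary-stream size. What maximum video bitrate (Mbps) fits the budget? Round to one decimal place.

Budget: 205 MB = 1640.0 Mb.
Stream payload after overhead: 1640.0 / 1.03 = 1592.2 Mb.
Total bitrate budget: 1592.2 Mb / 234 s = 6.804 Mbps.
Audio total: 384 + 64 = 448 kbps = 0.448 Mbps.
Video: 6.804 − 0.448 = 6.356 Mbps.

6.4 Mbps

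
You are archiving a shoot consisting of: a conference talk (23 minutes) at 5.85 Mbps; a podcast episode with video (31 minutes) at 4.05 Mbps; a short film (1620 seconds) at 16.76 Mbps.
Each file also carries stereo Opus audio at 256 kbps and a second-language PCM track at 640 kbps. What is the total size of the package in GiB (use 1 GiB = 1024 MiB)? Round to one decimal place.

Audio total: 256 + 640 = 896 kbps = 0.896 Mbps.
conference talk: 6.746 Mbps × 1380 s = 9309.5 Mb
podcast episode with video: 4.946 Mbps × 1860 s = 9199.6 Mb
short film: 17.656 Mbps × 1620 s = 28602.7 Mb
Total: 47111.8 Mb = 5889.0 MB.
= 5.485 GiB.

5.5 GiB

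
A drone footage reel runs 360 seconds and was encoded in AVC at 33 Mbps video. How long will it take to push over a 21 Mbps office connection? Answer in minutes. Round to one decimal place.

9.4 minutes

File: 33.000 Mbps × 360 s = 11880.0 Mb.
At 21 Mbps: 11880.0 / 21 = 565.7 s ≈ 9.43 minutes.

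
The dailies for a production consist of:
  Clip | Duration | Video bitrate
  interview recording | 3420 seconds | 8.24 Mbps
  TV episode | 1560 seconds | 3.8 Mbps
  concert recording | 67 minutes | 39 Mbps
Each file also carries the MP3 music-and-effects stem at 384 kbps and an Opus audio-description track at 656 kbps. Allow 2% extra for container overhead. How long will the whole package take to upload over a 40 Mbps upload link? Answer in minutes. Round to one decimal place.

85.1 minutes

Audio total: 384 + 656 = 1040 kbps = 1.040 Mbps.
interview recording: 9.280 Mbps × 3420 s × 1.02 = 32372.4 Mb
TV episode: 4.840 Mbps × 1560 s × 1.02 = 7701.4 Mb
concert recording: 40.040 Mbps × 4020 s × 1.02 = 164180.0 Mb
Total: 204253.8 Mb = 25531.7 MB.
At 40 Mbps: 204253.8 / 40 = 5106 s ≈ 85.1 minutes.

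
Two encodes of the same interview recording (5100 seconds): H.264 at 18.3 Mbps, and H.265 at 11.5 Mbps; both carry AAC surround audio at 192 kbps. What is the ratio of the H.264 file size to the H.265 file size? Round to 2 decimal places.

Audio: 192 kbps = 0.192 Mbps.
H.264: 18.492 Mbps × 5100 s = 94309.2 Mb = 11.789 GB.
H.265: 11.692 Mbps × 5100 s = 59629.2 Mb = 7.454 GB.
Ratio: 11.789 / 7.454 = 1.582.

1.58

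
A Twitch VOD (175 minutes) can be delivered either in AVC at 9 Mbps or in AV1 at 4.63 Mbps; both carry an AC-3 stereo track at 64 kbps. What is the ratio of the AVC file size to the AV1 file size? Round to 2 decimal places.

1.93

175 min = 10500 s
Audio: 64 kbps = 0.064 Mbps.
AVC: 9.064 Mbps × 10500 s = 95172.0 Mb = 11.896 GB.
AV1: 4.694 Mbps × 10500 s = 49287.0 Mb = 6.161 GB.
Ratio: 11.896 / 6.161 = 1.931.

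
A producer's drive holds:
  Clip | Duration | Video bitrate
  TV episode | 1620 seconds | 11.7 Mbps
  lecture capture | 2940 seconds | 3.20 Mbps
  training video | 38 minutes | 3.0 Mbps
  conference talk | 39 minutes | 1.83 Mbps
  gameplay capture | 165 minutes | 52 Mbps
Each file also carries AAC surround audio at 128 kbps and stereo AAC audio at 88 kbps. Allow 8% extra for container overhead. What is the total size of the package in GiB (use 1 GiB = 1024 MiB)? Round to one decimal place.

Audio total: 128 + 88 = 216 kbps = 0.216 Mbps.
TV episode: 11.916 Mbps × 1620 s × 1.08 = 20848.2 Mb
lecture capture: 3.416 Mbps × 2940 s × 1.08 = 10846.5 Mb
training video: 3.216 Mbps × 2280 s × 1.08 = 7919.1 Mb
conference talk: 2.046 Mbps × 2340 s × 1.08 = 5170.7 Mb
gameplay capture: 52.216 Mbps × 9900 s × 1.08 = 558293.5 Mb
Total: 603077.9 Mb = 75384.7 MB.
= 70.21 GiB.

70.2 GiB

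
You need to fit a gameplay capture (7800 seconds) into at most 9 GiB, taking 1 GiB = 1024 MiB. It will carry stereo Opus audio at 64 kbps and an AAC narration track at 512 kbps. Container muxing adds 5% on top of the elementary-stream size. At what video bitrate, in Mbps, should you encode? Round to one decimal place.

Budget: 9 GiB = 77309.4 Mb.
Stream payload after overhead: 77309.4 / 1.05 = 73628.0 Mb.
Total bitrate budget: 73628.0 Mb / 7800 s = 9.439 Mbps.
Audio total: 64 + 512 = 576 kbps = 0.576 Mbps.
Video: 9.439 − 0.576 = 8.863 Mbps.

8.9 Mbps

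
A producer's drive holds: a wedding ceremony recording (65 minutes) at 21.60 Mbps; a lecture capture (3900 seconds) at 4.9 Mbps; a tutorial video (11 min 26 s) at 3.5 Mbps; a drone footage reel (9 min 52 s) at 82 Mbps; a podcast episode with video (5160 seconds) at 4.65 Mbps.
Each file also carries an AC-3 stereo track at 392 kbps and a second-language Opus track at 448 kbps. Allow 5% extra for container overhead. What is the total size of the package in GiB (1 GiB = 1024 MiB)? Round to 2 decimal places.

23.26 GiB

Audio total: 392 + 448 = 840 kbps = 0.840 Mbps.
wedding ceremony recording: 22.440 Mbps × 3900 s × 1.05 = 91891.8 Mb
lecture capture: 5.740 Mbps × 3900 s × 1.05 = 23505.3 Mb
tutorial video: 4.340 Mbps × 686 s × 1.05 = 3126.1 Mb
drone footage reel: 82.840 Mbps × 592 s × 1.05 = 51493.3 Mb
podcast episode with video: 5.490 Mbps × 5160 s × 1.05 = 29744.8 Mb
Total: 199761.4 Mb = 24970.2 MB.
= 23.26 GiB.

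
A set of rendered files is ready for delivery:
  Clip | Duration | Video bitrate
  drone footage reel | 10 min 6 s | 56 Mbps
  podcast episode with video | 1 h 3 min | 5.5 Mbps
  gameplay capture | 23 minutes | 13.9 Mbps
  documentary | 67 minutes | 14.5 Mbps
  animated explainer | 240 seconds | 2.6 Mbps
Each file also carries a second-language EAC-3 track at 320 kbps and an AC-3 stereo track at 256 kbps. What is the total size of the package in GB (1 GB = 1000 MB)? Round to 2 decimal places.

Audio total: 320 + 256 = 576 kbps = 0.576 Mbps.
drone footage reel: 56.576 Mbps × 606 s = 34285.1 Mb
podcast episode with video: 6.076 Mbps × 3780 s = 22967.3 Mb
gameplay capture: 14.476 Mbps × 1380 s = 19976.9 Mb
documentary: 15.076 Mbps × 4020 s = 60605.5 Mb
animated explainer: 3.176 Mbps × 240 s = 762.2 Mb
Total: 138597.0 Mb = 17324.6 MB.
= 17.32 GB.

17.32 GB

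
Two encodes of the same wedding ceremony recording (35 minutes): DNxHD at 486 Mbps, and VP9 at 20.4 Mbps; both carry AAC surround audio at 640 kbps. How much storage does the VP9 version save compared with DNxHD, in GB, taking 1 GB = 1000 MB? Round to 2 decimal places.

35 min = 2100 s
Audio: 640 kbps = 0.640 Mbps.
DNxHD: 486.640 Mbps × 2100 s = 1021944.0 Mb = 127.743 GB.
VP9: 21.040 Mbps × 2100 s = 44184.0 Mb = 5.523 GB.
Saving: 127.743 − 5.523 = 122.220 GB.

122.22 GB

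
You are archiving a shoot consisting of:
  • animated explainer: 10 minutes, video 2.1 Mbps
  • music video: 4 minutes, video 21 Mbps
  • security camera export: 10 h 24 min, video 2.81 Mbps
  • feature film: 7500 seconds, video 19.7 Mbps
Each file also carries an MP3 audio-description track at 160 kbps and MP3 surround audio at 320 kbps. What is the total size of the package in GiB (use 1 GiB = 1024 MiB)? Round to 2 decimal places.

Audio total: 160 + 320 = 480 kbps = 0.480 Mbps.
animated explainer: 2.580 Mbps × 600 s = 1548.0 Mb
music video: 21.480 Mbps × 240 s = 5155.2 Mb
security camera export: 3.290 Mbps × 37440 s = 123177.6 Mb
feature film: 20.180 Mbps × 7500 s = 151350.0 Mb
Total: 281230.8 Mb = 35153.8 MB.
= 32.74 GiB.

32.74 GiB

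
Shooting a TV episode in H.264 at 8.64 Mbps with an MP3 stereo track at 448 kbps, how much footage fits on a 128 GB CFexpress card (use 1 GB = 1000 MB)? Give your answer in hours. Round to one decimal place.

31.3 hours

Audio: 448 kbps = 0.448 Mbps.
Total bitrate: 8.64 + 0.448 = 9.088 Mbps.
Capacity: 128 GB = 1,024,000 Mb.
Recording time: 1,024,000 / 9.088 = 112,676 s ≈ 31.3 hours.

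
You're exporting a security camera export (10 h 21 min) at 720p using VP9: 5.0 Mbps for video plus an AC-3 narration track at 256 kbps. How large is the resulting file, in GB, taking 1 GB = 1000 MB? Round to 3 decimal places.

24.480 GB

10 h 21 min = 621 min = 37260 s
Audio: 256 kbps = 0.256 Mbps.
Total bitrate: 5.0 + 0.256 = 5.256 Mbps.
Stream data: 5.256 Mbps × 37260 s = 195838.6 Mb.
195,839 Mb ÷ 8 = 24,480 MB → 24.48 GB.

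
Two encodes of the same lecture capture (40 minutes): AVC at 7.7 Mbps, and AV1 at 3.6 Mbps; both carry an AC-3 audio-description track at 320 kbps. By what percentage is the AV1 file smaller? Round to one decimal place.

51.1%

40 min = 2400 s
Audio: 320 kbps = 0.320 Mbps.
AVC: 8.020 Mbps × 2400 s = 19248.0 Mb = 2.406 GB.
AV1: 3.920 Mbps × 2400 s = 9408.0 Mb = 1.176 GB.
Reduction: (1 − 1.176/2.406) × 100 = 51.12%.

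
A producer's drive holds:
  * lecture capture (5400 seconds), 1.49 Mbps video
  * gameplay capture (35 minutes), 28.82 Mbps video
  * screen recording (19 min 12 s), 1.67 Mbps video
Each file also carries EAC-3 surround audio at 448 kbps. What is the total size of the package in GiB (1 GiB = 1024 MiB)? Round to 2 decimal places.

Audio: 448 kbps = 0.448 Mbps.
lecture capture: 1.938 Mbps × 5400 s = 10465.2 Mb
gameplay capture: 29.268 Mbps × 2100 s = 61462.8 Mb
screen recording: 2.118 Mbps × 1152 s = 2439.9 Mb
Total: 74367.9 Mb = 9296.0 MB.
= 8.658 GiB.

8.66 GiB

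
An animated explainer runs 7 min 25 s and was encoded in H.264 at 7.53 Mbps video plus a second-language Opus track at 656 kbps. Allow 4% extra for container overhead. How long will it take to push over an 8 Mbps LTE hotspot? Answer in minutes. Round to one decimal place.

7 min 25 s = 445 s
Audio: 656 kbps = 0.656 Mbps.
Total bitrate: 8.186 Mbps.
File: 8.186 Mbps × 445 s = 3642.8 Mb.
With 4% container overhead: ×1.04. → 3788.5 Mb.
At 8 Mbps: 3788.5 / 8 = 473.6 s ≈ 7.89 minutes.

7.9 minutes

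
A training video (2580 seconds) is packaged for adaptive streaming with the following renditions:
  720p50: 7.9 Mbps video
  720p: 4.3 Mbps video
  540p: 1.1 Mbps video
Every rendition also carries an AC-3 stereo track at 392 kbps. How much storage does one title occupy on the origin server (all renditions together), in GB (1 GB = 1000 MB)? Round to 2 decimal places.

4.67 GB

Audio: 392 kbps = 0.392 Mbps.
Sum of rendition bitrates: (7.9+0.392) + (4.3+0.392) + (1.1+0.392) = 14.476 Mbps.
× 2580 s = 37,348 Mb = 4,669 MB = 4.669 GB.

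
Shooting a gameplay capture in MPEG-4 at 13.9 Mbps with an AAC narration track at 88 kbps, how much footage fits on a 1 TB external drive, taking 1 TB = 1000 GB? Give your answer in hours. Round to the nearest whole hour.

159 hours

Audio: 88 kbps = 0.088 Mbps.
Total bitrate: 13.9 + 0.088 = 13.988 Mbps.
Capacity: 1 TB = 8,000,000 Mb.
Recording time: 8,000,000 / 13.988 = 571,919 s ≈ 159 hours.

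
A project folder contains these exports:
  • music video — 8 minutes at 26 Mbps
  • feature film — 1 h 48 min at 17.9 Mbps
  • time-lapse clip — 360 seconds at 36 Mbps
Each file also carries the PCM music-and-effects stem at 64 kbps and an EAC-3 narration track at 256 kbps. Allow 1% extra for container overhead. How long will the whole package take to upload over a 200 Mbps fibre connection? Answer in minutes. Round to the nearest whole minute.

12 minutes

Audio total: 64 + 256 = 320 kbps = 0.320 Mbps.
music video: 26.320 Mbps × 480 s × 1.01 = 12759.9 Mb
feature film: 18.220 Mbps × 6480 s × 1.01 = 119246.3 Mb
time-lapse clip: 36.320 Mbps × 360 s × 1.01 = 13206.0 Mb
Total: 145212.1 Mb = 18151.5 MB.
At 200 Mbps: 145212.1 / 200 = 726 s ≈ 12.1 minutes.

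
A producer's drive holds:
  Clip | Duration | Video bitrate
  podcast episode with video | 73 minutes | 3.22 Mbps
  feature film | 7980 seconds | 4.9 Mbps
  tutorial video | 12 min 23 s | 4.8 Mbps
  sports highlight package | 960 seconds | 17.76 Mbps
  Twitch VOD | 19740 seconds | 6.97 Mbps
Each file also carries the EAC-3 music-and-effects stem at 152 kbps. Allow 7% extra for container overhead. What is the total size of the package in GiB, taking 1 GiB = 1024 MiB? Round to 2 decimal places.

26.97 GiB

Audio: 152 kbps = 0.152 Mbps.
podcast episode with video: 3.372 Mbps × 4380 s × 1.07 = 15803.2 Mb
feature film: 5.052 Mbps × 7980 s × 1.07 = 43137.0 Mb
tutorial video: 4.952 Mbps × 743 s × 1.07 = 3936.9 Mb
sports highlight package: 17.912 Mbps × 960 s × 1.07 = 18399.2 Mb
Twitch VOD: 7.122 Mbps × 19740 s × 1.07 = 150429.5 Mb
Total: 231705.8 Mb = 28963.2 MB.
= 26.97 GiB.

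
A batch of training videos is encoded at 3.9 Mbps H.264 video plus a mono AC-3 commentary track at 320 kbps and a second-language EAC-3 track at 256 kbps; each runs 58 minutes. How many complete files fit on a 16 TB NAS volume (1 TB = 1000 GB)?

8217

58 min = 3480 s
Audio total: 320 + 256 = 576 kbps = 0.576 Mbps.
Total bitrate: 4.476 Mbps.
Per item: 4.476 Mbps × 3480 s = 15,576 Mb = 1,947 MB.
Capacity: 16 TB = 128,000,000 Mb; 8217.52 items → 8217 complete.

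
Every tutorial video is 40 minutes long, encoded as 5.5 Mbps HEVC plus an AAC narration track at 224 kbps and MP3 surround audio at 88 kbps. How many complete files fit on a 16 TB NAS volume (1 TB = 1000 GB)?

40 min = 2400 s
Audio total: 224 + 88 = 312 kbps = 0.312 Mbps.
Total bitrate: 5.812 Mbps.
Per item: 5.812 Mbps × 2400 s = 13,949 Mb = 1,744 MB.
Capacity: 16 TB = 128,000,000 Mb; 9176.42 items → 9176 complete.

9176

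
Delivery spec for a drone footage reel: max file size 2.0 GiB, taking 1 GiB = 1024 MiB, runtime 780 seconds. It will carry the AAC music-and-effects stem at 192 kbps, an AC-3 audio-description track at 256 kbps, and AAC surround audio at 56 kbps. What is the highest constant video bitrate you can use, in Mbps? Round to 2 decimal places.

Budget: 2.0 GiB = 17179.9 Mb.
Total bitrate budget: 17179.9 Mb / 780 s = 22.025 Mbps.
Audio total: 192 + 256 + 56 = 504 kbps = 0.504 Mbps.
Video: 22.025 − 0.504 = 21.521 Mbps.

21.52 Mbps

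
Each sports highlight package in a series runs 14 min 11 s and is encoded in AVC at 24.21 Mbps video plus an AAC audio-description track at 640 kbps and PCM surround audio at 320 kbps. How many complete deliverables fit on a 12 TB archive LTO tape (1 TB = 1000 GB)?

4481

14 min 11 s = 851 s
Audio total: 640 + 320 = 960 kbps = 0.960 Mbps.
Total bitrate: 25.170 Mbps.
Per item: 25.170 Mbps × 851 s = 21,420 Mb = 2,677 MB.
Capacity: 12 TB = 96,000,000 Mb; 4481.86 items → 4481 complete.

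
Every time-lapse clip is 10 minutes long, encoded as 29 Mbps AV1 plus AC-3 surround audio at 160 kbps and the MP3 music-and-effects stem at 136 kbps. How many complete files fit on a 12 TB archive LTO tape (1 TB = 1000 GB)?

10 min = 600 s
Audio total: 160 + 136 = 296 kbps = 0.296 Mbps.
Total bitrate: 29.296 Mbps.
Per item: 29.296 Mbps × 600 s = 17,578 Mb = 2,197 MB.
Capacity: 12 TB = 96,000,000 Mb; 5461.50 items → 5461 complete.

5461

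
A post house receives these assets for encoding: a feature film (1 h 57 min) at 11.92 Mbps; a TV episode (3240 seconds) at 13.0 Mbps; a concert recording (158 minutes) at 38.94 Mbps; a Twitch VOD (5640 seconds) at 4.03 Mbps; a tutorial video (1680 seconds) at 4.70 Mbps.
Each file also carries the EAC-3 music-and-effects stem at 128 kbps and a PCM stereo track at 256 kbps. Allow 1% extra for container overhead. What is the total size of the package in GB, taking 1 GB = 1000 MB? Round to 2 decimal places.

Audio total: 128 + 256 = 384 kbps = 0.384 Mbps.
feature film: 12.304 Mbps × 7020 s × 1.01 = 87237.8 Mb
TV episode: 13.384 Mbps × 3240 s × 1.01 = 43797.8 Mb
concert recording: 39.324 Mbps × 9480 s × 1.01 = 376519.4 Mb
Twitch VOD: 4.414 Mbps × 5640 s × 1.01 = 25143.9 Mb
tutorial video: 5.084 Mbps × 1680 s × 1.01 = 8626.5 Mb
Total: 541325.5 Mb = 67665.7 MB.
= 67.67 GB.

67.67 GB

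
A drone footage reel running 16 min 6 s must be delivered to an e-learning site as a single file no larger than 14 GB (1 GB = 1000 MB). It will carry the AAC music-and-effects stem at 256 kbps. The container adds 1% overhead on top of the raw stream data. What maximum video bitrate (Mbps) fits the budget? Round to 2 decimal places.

Budget: 14 GB = 112000.0 Mb.
Stream payload after overhead: 112000.0 / 1.01 = 110891.1 Mb.
16 min 6 s = 966 s
Total bitrate budget: 110891.1 Mb / 966 s = 114.794 Mbps.
Audio: 256 kbps = 0.256 Mbps.
Video: 114.794 − 0.256 = 114.538 Mbps.

114.54 Mbps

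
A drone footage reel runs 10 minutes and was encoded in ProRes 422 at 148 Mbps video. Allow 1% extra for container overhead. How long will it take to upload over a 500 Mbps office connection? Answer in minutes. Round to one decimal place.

3.0 minutes

10 min = 600 s
File: 148.000 Mbps × 600 s = 88800.0 Mb.
With 1% container overhead: ×1.01. → 89688.0 Mb.
At 500 Mbps: 89688.0 / 500 = 179.4 s ≈ 2.99 minutes.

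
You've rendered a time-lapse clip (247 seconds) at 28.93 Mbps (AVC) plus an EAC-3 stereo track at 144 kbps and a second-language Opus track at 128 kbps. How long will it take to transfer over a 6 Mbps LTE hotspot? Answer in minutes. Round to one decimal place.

20.0 minutes

Audio total: 144 + 128 = 272 kbps = 0.272 Mbps.
Total bitrate: 29.202 Mbps.
File: 29.202 Mbps × 247 s = 7212.9 Mb.
At 6 Mbps: 7212.9 / 6 = 1202.1 s ≈ 20 minutes.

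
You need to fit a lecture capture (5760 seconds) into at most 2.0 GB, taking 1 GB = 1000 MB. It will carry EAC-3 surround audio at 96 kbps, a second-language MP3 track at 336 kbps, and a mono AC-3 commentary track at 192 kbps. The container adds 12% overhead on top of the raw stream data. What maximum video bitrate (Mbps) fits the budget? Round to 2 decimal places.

1.86 Mbps

Budget: 2.0 GB = 16000.0 Mb.
Stream payload after overhead: 16000.0 / 1.12 = 14285.7 Mb.
Total bitrate budget: 14285.7 Mb / 5760 s = 2.480 Mbps.
Audio total: 96 + 336 + 192 = 624 kbps = 0.624 Mbps.
Video: 2.480 − 0.624 = 1.856 Mbps.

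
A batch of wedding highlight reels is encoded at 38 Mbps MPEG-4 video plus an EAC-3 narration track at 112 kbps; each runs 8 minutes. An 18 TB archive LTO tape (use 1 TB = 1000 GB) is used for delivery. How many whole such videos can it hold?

8 min = 480 s
Audio: 112 kbps = 0.112 Mbps.
Total bitrate: 38.112 Mbps.
Per item: 38.112 Mbps × 480 s = 18,294 Mb = 2,287 MB.
Capacity: 18 TB = 144,000,000 Mb; 7871.54 items → 7871 complete.

7871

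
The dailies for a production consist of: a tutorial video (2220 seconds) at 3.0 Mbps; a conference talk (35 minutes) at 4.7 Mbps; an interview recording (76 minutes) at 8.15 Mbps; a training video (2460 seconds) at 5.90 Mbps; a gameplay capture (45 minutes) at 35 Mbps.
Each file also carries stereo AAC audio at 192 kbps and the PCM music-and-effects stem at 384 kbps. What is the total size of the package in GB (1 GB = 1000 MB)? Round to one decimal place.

21.3 GB

Audio total: 192 + 384 = 576 kbps = 0.576 Mbps.
tutorial video: 3.576 Mbps × 2220 s = 7938.7 Mb
conference talk: 5.276 Mbps × 2100 s = 11079.6 Mb
interview recording: 8.726 Mbps × 4560 s = 39790.6 Mb
training video: 6.476 Mbps × 2460 s = 15931.0 Mb
gameplay capture: 35.576 Mbps × 2700 s = 96055.2 Mb
Total: 170795.0 Mb = 21349.4 MB.
= 21.35 GB.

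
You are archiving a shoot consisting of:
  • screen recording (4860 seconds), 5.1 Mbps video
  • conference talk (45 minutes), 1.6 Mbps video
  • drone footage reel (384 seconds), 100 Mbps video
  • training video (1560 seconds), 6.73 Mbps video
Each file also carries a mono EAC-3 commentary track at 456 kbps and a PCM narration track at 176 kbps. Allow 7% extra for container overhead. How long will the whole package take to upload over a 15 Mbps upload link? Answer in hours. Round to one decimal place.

1.7 hours

Audio total: 456 + 176 = 632 kbps = 0.632 Mbps.
screen recording: 5.732 Mbps × 4860 s × 1.07 = 29807.5 Mb
conference talk: 2.232 Mbps × 2700 s × 1.07 = 6448.2 Mb
drone footage reel: 100.632 Mbps × 384 s × 1.07 = 41347.7 Mb
training video: 7.362 Mbps × 1560 s × 1.07 = 12288.7 Mb
Total: 89892.1 Mb = 11236.5 MB.
At 15 Mbps: 89892.1 / 15 = 5993 s ≈ 1.66 hours.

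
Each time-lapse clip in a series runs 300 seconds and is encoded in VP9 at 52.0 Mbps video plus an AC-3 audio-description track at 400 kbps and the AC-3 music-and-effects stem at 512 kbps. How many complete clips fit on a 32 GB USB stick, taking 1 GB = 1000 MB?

Audio total: 400 + 512 = 912 kbps = 0.912 Mbps.
Total bitrate: 52.912 Mbps.
Per item: 52.912 Mbps × 300 s = 15,874 Mb = 1,984 MB.
Capacity: 32 GB = 256,000 Mb; 16.13 items → 16 complete.

16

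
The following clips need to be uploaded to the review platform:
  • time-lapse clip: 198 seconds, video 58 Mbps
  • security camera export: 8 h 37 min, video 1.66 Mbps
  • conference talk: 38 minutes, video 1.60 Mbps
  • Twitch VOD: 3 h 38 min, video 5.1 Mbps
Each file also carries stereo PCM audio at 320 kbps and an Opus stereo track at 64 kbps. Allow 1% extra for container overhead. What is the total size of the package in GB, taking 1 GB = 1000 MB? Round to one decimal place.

Audio total: 320 + 64 = 384 kbps = 0.384 Mbps.
time-lapse clip: 58.384 Mbps × 198 s × 1.01 = 11675.6 Mb
security camera export: 2.044 Mbps × 31020 s × 1.01 = 64038.9 Mb
conference talk: 1.984 Mbps × 2280 s × 1.01 = 4568.8 Mb
Twitch VOD: 5.484 Mbps × 13080 s × 1.01 = 72448.0 Mb
Total: 152731.3 Mb = 19091.4 MB.
= 19.09 GB.

19.1 GB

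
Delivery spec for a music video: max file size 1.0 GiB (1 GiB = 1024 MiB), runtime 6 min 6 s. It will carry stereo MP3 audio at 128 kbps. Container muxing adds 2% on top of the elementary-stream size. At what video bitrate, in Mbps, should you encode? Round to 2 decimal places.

Budget: 1.0 GiB = 8589.9 Mb.
Stream payload after overhead: 8589.9 / 1.02 = 8421.5 Mb.
6 min 6 s = 366 s
Total bitrate budget: 8421.5 Mb / 366 s = 23.010 Mbps.
Audio: 128 kbps = 0.128 Mbps.
Video: 23.010 − 0.128 = 22.882 Mbps.

22.88 Mbps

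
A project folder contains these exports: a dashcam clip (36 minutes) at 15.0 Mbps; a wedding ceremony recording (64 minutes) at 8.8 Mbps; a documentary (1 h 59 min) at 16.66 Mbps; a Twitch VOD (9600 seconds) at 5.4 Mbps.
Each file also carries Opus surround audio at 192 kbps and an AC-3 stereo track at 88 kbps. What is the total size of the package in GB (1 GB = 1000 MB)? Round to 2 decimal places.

Audio total: 192 + 88 = 280 kbps = 0.280 Mbps.
dashcam clip: 15.280 Mbps × 2160 s = 33004.8 Mb
wedding ceremony recording: 9.080 Mbps × 3840 s = 34867.2 Mb
documentary: 16.940 Mbps × 7140 s = 120951.6 Mb
Twitch VOD: 5.680 Mbps × 9600 s = 54528.0 Mb
Total: 243351.6 Mb = 30419.0 MB.
= 30.42 GB.

30.42 GB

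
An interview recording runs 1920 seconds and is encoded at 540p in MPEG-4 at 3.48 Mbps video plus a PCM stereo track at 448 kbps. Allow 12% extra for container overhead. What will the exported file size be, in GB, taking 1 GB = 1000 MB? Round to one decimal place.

Audio: 448 kbps = 0.448 Mbps.
Total bitrate: 3.48 + 0.448 = 3.928 Mbps.
Stream data: 3.928 Mbps × 1920 s = 7541.8 Mb.
With 12% container overhead: ×1.12.
8,447 Mb ÷ 8 = 1,056 MB → 1.056 GB.

1.1 GB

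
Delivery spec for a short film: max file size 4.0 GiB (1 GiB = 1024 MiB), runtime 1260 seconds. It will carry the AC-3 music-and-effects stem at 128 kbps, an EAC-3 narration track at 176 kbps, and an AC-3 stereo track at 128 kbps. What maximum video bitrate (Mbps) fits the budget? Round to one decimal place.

Budget: 4.0 GiB = 34359.7 Mb.
Total bitrate budget: 34359.7 Mb / 1260 s = 27.270 Mbps.
Audio total: 128 + 176 + 128 = 432 kbps = 0.432 Mbps.
Video: 27.270 − 0.432 = 26.838 Mbps.

26.8 Mbps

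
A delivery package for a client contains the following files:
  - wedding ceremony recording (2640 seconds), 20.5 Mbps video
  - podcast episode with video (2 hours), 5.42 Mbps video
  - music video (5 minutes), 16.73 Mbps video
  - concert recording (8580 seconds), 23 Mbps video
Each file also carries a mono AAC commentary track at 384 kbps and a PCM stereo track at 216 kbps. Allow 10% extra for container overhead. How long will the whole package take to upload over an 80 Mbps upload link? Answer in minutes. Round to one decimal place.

70.3 minutes

Audio total: 384 + 216 = 600 kbps = 0.600 Mbps.
wedding ceremony recording: 21.100 Mbps × 2640 s × 1.10 = 61274.4 Mb
podcast episode with video: 6.020 Mbps × 7200 s × 1.10 = 47678.4 Mb
music video: 17.330 Mbps × 300 s × 1.10 = 5718.9 Mb
concert recording: 23.600 Mbps × 8580 s × 1.10 = 222736.8 Mb
Total: 337408.5 Mb = 42176.1 MB.
At 80 Mbps: 337408.5 / 80 = 4218 s ≈ 70.3 minutes.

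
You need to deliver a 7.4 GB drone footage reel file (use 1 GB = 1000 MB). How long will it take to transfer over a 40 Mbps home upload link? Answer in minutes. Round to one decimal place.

24.7 minutes

File: 7.4 GB = 59200.0 Mb.
At 40 Mbps: 59200.0 / 40 = 1480.0 s ≈ 24.7 minutes.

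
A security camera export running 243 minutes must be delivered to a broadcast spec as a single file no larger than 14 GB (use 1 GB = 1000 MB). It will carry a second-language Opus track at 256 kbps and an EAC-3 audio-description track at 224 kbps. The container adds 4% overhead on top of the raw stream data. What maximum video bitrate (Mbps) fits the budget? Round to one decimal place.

6.9 Mbps

Budget: 14 GB = 112000.0 Mb.
Stream payload after overhead: 112000.0 / 1.04 = 107692.3 Mb.
243 min = 14580 s
Total bitrate budget: 107692.3 Mb / 14580 s = 7.386 Mbps.
Audio total: 256 + 224 = 480 kbps = 0.480 Mbps.
Video: 7.386 − 0.480 = 6.906 Mbps.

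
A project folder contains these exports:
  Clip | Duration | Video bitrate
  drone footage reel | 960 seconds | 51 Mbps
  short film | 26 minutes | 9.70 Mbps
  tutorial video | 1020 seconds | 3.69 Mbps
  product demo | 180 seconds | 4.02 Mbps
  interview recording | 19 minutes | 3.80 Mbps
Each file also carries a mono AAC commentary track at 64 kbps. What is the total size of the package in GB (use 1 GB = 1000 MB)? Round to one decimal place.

Audio: 64 kbps = 0.064 Mbps.
drone footage reel: 51.064 Mbps × 960 s = 49021.4 Mb
short film: 9.764 Mbps × 1560 s = 15231.8 Mb
tutorial video: 3.754 Mbps × 1020 s = 3829.1 Mb
product demo: 4.084 Mbps × 180 s = 735.1 Mb
interview recording: 3.864 Mbps × 1140 s = 4405.0 Mb
Total: 73222.4 Mb = 9152.8 MB.
= 9.153 GB.

9.2 GB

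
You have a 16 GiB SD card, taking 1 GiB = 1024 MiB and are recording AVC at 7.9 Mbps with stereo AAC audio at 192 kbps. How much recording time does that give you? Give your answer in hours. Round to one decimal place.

4.7 hours

Audio: 192 kbps = 0.192 Mbps.
Total bitrate: 7.9 + 0.192 = 8.092 Mbps.
Capacity: 16 GiB = 137,439 Mb.
Recording time: 137,439 / 8.092 = 16,985 s ≈ 4.72 hours.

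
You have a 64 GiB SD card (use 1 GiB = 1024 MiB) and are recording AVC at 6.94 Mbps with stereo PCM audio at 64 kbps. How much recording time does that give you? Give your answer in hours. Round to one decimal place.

21.8 hours

Audio: 64 kbps = 0.064 Mbps.
Total bitrate: 6.94 + 0.064 = 7.004 Mbps.
Capacity: 64 GiB = 549,756 Mb.
Recording time: 549,756 / 7.004 = 78,492 s ≈ 21.8 hours.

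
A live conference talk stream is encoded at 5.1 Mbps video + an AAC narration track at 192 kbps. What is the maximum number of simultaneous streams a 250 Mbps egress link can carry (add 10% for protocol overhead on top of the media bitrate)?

42

Audio: 192 kbps = 0.192 Mbps.
Per-viewer media rate: 5.292 Mbps.
On the wire with 10% overhead: 5.821 Mbps.
250 Mbps = 250.0 Mbps; 250.0 / 5.821 = 42.95 → 42 viewers.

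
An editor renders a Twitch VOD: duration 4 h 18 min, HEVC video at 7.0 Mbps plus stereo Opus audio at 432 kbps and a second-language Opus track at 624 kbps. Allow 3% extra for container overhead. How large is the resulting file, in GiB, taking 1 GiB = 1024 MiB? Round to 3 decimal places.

4 h 18 min = 258 min = 15480 s
Audio total: 432 + 624 = 1056 kbps = 1.056 Mbps.
Total bitrate: 7.0 + 1.056 = 8.056 Mbps.
Stream data: 8.056 Mbps × 15480 s = 124706.9 Mb.
With 3% container overhead: ×1.03.
128,448 Mb = 16,056,010,800 bytes ÷ 1,073,741,824 = 14.95 GiB.

14.953 GiB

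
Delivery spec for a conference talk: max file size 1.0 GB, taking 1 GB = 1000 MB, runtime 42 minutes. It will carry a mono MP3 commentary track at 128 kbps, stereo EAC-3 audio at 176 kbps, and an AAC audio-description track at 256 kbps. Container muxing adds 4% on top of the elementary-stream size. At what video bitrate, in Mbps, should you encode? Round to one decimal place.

Budget: 1.0 GB = 8000.0 Mb.
Stream payload after overhead: 8000.0 / 1.04 = 7692.3 Mb.
42 min = 2520 s
Total bitrate budget: 7692.3 Mb / 2520 s = 3.053 Mbps.
Audio total: 128 + 176 + 256 = 560 kbps = 0.560 Mbps.
Video: 3.053 − 0.560 = 2.493 Mbps.

2.5 Mbps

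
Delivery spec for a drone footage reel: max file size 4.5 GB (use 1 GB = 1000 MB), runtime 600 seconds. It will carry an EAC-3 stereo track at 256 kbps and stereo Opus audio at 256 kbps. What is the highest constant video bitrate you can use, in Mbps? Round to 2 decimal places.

Budget: 4.5 GB = 36000.0 Mb.
Total bitrate budget: 36000.0 Mb / 600 s = 60.000 Mbps.
Audio total: 256 + 256 = 512 kbps = 0.512 Mbps.
Video: 60.000 − 0.512 = 59.488 Mbps.

59.49 Mbps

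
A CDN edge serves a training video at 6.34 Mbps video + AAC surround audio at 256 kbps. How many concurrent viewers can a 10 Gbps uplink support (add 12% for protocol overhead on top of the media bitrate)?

1353

Audio: 256 kbps = 0.256 Mbps.
Per-viewer media rate: 6.596 Mbps.
On the wire with 12% overhead: 7.388 Mbps.
10 Gbps = 10,000 Mbps; 10,000 / 7.388 = 1353.63 → 1353 viewers.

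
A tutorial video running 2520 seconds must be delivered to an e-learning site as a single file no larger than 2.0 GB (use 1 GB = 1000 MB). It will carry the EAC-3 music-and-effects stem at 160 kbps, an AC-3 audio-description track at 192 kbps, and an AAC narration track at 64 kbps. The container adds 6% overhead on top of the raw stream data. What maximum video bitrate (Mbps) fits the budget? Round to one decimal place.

5.6 Mbps

Budget: 2.0 GB = 16000.0 Mb.
Stream payload after overhead: 16000.0 / 1.06 = 15094.3 Mb.
Total bitrate budget: 15094.3 Mb / 2520 s = 5.990 Mbps.
Audio total: 160 + 192 + 64 = 416 kbps = 0.416 Mbps.
Video: 5.990 − 0.416 = 5.574 Mbps.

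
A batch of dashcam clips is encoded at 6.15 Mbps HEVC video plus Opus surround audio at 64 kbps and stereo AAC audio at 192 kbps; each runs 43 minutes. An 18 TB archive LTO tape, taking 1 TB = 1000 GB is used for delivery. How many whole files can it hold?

43 min = 2580 s
Audio total: 64 + 192 = 256 kbps = 0.256 Mbps.
Total bitrate: 6.406 Mbps.
Per item: 6.406 Mbps × 2580 s = 16,527 Mb = 2,066 MB.
Capacity: 18 TB = 144,000,000 Mb; 8712.76 items → 8712 complete.

8712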